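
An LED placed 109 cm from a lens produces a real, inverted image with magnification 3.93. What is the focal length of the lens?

f = 86.9 cm (converging)

m = −d_i/d_o ⇒ d_i = −m·d_o = −(-3.93)·(109) = 428.4 cm.
1/f = 1/d_o + 1/d_i = 1/(109) + 1/(428.4) = 0.01151, so f = 86.9 cm.
Since f is positive, the lens is converging.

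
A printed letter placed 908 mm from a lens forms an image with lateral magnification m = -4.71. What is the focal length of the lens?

m = −d_i/d_o ⇒ d_i = −m·d_o = −(-4.71)·(908) = 4277 mm.
1/f = 1/d_o + 1/d_i = 1/(908) + 1/(4277) = 0.001335, so f = 749 mm.
Since f is positive, the lens is converging.

f = 749 mm (converging)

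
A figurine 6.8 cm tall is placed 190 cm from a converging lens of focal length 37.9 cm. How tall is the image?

1/d_i = 1/f − 1/d_o = 1/(37.90) − 1/(190) = 0.02112, so d_i = 47.34 cm.
m = −d_i/d_o = -0.2492.
|h_i| = |m|·h_o = 0.2492 × 6.8 = 1.69 cm. The image is real, inverted and reduced, on the far side of the lens.

1.69 cm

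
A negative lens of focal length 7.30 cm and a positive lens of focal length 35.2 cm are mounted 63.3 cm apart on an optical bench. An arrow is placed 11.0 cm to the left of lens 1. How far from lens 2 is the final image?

Lens 1 is diverging, so f₁ = −7.30 cm.
Lens 1: 1/d_i1 = 1/f₁ − 1/d_o1 = 1/(-7.30) − 1/(11.0) = -0.2279, so d_i1 = -4.388 cm.
The intermediate image is 4.388 cm to the left of lens 1 (virtual), which is 63.3 − (-4.388) = 67.69 cm to the left of lens 2, so d_o2 = +67.69 cm.
Lens 2: 1/d_i2 = 1/f₂ − 1/d_o2 = 1/(35.2) − 1/(67.69) = 0.01364, so d_i2 = 73.3 cm.
The final image is real, 73.3 cm to the right of lens 2 (overall magnification ≈ -0.43).

73.3 cm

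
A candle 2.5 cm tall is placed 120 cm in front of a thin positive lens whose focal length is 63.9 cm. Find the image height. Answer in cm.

2.85 cm

1/d_i = 1/f − 1/d_o = 1/(63.90) − 1/(120) = 0.007316, so d_i = 136.7 cm.
m = −d_i/d_o = -1.139.
|h_i| = |m|·h_o = 1.139 × 2.5 = 2.85 cm. The image is real, inverted and enlarged, on the far side of the lens.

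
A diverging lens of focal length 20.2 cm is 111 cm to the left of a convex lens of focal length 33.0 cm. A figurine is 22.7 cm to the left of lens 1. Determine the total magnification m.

f₁ = −20.2 cm (diverging).
Lens 1: 1/d_i1 = 1/(-20.2) − 1/(22.7) = -0.09356, so d_i1 = -10.69 cm; m₁ = −d_i1/d_o1 = +0.4709.
d_o2 = 111 − (-10.69) = 121.7 cm.
Lens 2: 1/d_i2 = 1/(33.0) − 1/(121.7) = 0.02209, so d_i2 = 45.28 cm; m₂ = −d_i2/d_o2 = -0.3720.
m = m₁·m₂ = (+0.4709)(-0.3720) = -0.175.

m = -0.175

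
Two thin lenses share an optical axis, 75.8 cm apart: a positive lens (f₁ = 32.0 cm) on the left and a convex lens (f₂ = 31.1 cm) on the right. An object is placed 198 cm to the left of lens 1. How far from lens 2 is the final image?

Lens 1: 1/d_i1 = 1/f₁ − 1/d_o1 = 1/(32.0) − 1/(198) = 0.02620, so d_i1 = 38.17 cm.
The intermediate image is 38.17 cm to the right of lens 1, which is 75.8 − (38.17) = 37.63 cm to the left of lens 2, so d_o2 = +37.63 cm.
Lens 2: 1/d_i2 = 1/f₂ − 1/d_o2 = 1/(31.1) − 1/(37.63) = 0.005580, so d_i2 = 179 cm.
The final image is real, 179 cm to the right of lens 2 (overall magnification ≈ 0.92).

179 cm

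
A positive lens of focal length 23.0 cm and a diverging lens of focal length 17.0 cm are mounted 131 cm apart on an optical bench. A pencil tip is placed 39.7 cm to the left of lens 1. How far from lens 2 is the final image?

Lens 1: 1/d_i1 = 1/f₁ − 1/d_o1 = 1/(23.0) − 1/(39.7) = 0.01829, so d_i1 = 54.68 cm.
The intermediate image is 54.68 cm to the right of lens 1, which is 131 − (54.68) = 76.32 cm to the left of lens 2, so d_o2 = +76.32 cm.
Lens 2 is diverging, so f₂ = −17.0 cm.
Lens 2: 1/d_i2 = 1/f₂ − 1/d_o2 = 1/(-17.0) − 1/(76.32) = -0.07193, so d_i2 = -13.9 cm.
The final image is virtual, 13.9 cm to the left of lens 2 (overall magnification ≈ -0.25).

13.9 cm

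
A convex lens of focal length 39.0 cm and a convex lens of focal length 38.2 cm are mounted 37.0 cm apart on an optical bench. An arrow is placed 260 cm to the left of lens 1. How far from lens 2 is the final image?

Lens 1: 1/d_i1 = 1/f₁ − 1/d_o1 = 1/(39.0) − 1/(260) = 0.02179, so d_i1 = 45.88 cm.
The intermediate image is 45.88 cm to the right of lens 1, which lies 8.880 cm to the right of lens 2 — a virtual object — so d_o2 = −8.880 cm.
Lens 2: 1/d_i2 = 1/f₂ − 1/d_o2 = 1/(38.2) − 1/(-8.880) = 0.1388, so d_i2 = 7.21 cm.
The final image is real, 7.21 cm to the right of lens 2 (overall magnification ≈ -0.14).

7.21 cm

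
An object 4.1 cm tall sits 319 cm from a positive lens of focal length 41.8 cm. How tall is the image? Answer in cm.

0.618 cm

1/d_i = 1/f − 1/d_o = 1/(41.80) − 1/(319) = 0.02079, so d_i = 48.10 cm.
m = −d_i/d_o = -0.1508.
|h_i| = |m|·h_o = 0.1508 × 4.1 = 0.618 cm. The image is real, inverted and reduced, on the far side of the lens.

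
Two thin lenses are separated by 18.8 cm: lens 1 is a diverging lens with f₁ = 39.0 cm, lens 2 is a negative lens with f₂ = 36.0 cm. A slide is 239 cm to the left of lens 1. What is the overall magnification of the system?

m = +0.0572

f₁ = −39.0 cm (diverging).
Lens 1: 1/d_i1 = 1/(-39.0) − 1/(239) = -0.02983, so d_i1 = -33.53 cm; m₁ = −d_i1/d_o1 = +0.1403.
d_o2 = 18.8 − (-33.53) = 52.33 cm.
f₂ = −36.0 cm (diverging).
Lens 2: 1/d_i2 = 1/(-36.0) − 1/(52.33) = -0.04689, so d_i2 = -21.33 cm; m₂ = −d_i2/d_o2 = +0.4076.
m = m₁·m₂ = (+0.1403)(+0.4076) = +0.0572.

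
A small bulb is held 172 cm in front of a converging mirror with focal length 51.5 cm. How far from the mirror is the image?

Mirror equation: 1/d_i = 1/f − 1/d_o = 1/(51.50) − 1/(172) = 0.01942 − 0.005814 = 0.01360, so d_i = 73.5 cm.
The image is real, inverted and reduced, in front of the mirror.

73.5 cm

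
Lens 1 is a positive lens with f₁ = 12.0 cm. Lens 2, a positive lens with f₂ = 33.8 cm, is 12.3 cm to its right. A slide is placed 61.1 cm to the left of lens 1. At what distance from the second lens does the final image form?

2.44 cm

Lens 1: 1/d_i1 = 1/f₁ − 1/d_o1 = 1/(12.0) − 1/(61.1) = 0.06697, so d_i1 = 14.93 cm.
The intermediate image is 14.93 cm to the right of lens 1, which lies 2.630 cm to the right of lens 2 — a virtual object — so d_o2 = −2.630 cm.
Lens 2: 1/d_i2 = 1/f₂ − 1/d_o2 = 1/(33.8) − 1/(-2.630) = 0.4098, so d_i2 = 2.44 cm.
The final image is real, 2.44 cm to the right of lens 2 (overall magnification ≈ -0.23).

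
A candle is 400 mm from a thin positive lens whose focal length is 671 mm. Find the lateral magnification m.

m = +2.48

1/d_i = 1/f − 1/d_o = 1/(671.0) − 1/(400) = -0.001010, so d_i = -990.4 mm.
m = −d_i/d_o = −(-990.4)/(400) = +2.48.
The image is virtual, upright and enlarged, on the same side as the object.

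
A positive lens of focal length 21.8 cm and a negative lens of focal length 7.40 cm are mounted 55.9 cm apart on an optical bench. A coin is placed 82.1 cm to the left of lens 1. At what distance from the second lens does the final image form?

5.77 cm

Lens 1: 1/d_i1 = 1/f₁ − 1/d_o1 = 1/(21.8) − 1/(82.1) = 0.03369, so d_i1 = 29.68 cm.
The intermediate image is 29.68 cm to the right of lens 1, which is 55.9 − (29.68) = 26.22 cm to the left of lens 2, so d_o2 = +26.22 cm.
Lens 2 is diverging, so f₂ = −7.40 cm.
Lens 2: 1/d_i2 = 1/f₂ − 1/d_o2 = 1/(-7.40) − 1/(26.22) = -0.1733, so d_i2 = -5.77 cm.
The final image is virtual, 5.77 cm to the left of lens 2 (overall magnification ≈ -0.080).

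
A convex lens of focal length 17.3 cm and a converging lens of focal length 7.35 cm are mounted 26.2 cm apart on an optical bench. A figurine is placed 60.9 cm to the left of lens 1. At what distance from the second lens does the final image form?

2.82 cm

Lens 1: 1/d_i1 = 1/f₁ − 1/d_o1 = 1/(17.3) − 1/(60.9) = 0.04138, so d_i1 = 24.16 cm.
The intermediate image is 24.16 cm to the right of lens 1, which is 26.2 − (24.16) = 2.040 cm to the left of lens 2, so d_o2 = +2.040 cm.
Lens 2: 1/d_i2 = 1/f₂ − 1/d_o2 = 1/(7.35) − 1/(2.040) = -0.3541, so d_i2 = -2.82 cm.
The final image is virtual, 2.82 cm to the left of lens 2 (overall magnification ≈ -0.55).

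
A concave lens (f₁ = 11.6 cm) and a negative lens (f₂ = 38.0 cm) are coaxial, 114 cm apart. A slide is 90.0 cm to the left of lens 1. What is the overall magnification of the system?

m = +0.0267

f₁ = −11.6 cm (diverging).
Lens 1: 1/d_i1 = 1/(-11.6) − 1/(90.0) = -0.09732, so d_i1 = -10.28 cm; m₁ = −d_i1/d_o1 = +0.1142.
d_o2 = 114 − (-10.28) = 124.3 cm.
f₂ = −38.0 cm (diverging).
Lens 2: 1/d_i2 = 1/(-38.0) − 1/(124.3) = -0.03436, so d_i2 = -29.10 cm; m₂ = −d_i2/d_o2 = +0.2341.
m = m₁·m₂ = (+0.1142)(+0.2341) = +0.0267.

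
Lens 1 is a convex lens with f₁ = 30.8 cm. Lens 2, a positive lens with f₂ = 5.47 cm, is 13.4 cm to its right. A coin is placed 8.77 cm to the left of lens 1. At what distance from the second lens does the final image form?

Lens 1: 1/d_i1 = 1/f₁ − 1/d_o1 = 1/(30.8) − 1/(8.77) = -0.08156, so d_i1 = -12.26 cm.
The intermediate image is 12.26 cm to the left of lens 1 (virtual), which is 13.4 − (-12.26) = 25.66 cm to the left of lens 2, so d_o2 = +25.66 cm.
Lens 2: 1/d_i2 = 1/f₂ − 1/d_o2 = 1/(5.47) − 1/(25.66) = 0.1438, so d_i2 = 6.95 cm.
The final image is real, 6.95 cm to the right of lens 2 (overall magnification ≈ -0.38).

6.95 cm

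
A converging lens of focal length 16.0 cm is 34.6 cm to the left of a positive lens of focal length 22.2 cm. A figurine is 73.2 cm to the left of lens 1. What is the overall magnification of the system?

Lens 1: 1/d_i1 = 1/(16.0) − 1/(73.2) = 0.04884, so d_i1 = 20.48 cm; m₁ = −d_i1/d_o1 = -0.2798.
d_o2 = 34.6 − (20.48) = 14.12 cm.
Lens 2: 1/d_i2 = 1/(22.2) − 1/(14.12) = -0.02578, so d_i2 = -38.80 cm; m₂ = −d_i2/d_o2 = +2.748.
m = m₁·m₂ = (-0.2798)(+2.748) = -0.769.

m = -0.769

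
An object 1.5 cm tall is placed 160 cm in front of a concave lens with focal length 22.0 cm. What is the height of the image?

For a concave lens, f = -22.0 cm.
1/d_i = 1/f − 1/d_o = 1/(-22.00) − 1/(160) = -0.05170, so d_i = -19.34 cm.
m = −d_i/d_o = +0.1209.
|h_i| = |m|·h_o = 0.1209 × 1.5 = 0.181 cm. The image is virtual, upright and reduced, on the same side as the object.

0.181 cm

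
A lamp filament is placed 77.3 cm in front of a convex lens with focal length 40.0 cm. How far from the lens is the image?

82.9 cm

Thin-lens equation: 1/q = 1/f − 1/p = 1/(40.00) − 1/(77.3) = 0.02500 − 0.01294 = 0.01206, so q = 82.9 cm.
The image is real, inverted and enlarged, on the far side of the lens.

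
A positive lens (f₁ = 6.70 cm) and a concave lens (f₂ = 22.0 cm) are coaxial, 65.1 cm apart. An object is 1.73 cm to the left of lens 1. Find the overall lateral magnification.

m = +0.332

Lens 1: 1/d_i1 = 1/(6.70) − 1/(1.73) = -0.4288, so d_i1 = -2.332 cm; m₁ = −d_i1/d_o1 = +1.348.
d_o2 = 65.1 − (-2.332) = 67.43 cm.
f₂ = −22.0 cm (diverging).
Lens 2: 1/d_i2 = 1/(-22.0) − 1/(67.43) = -0.06028, so d_i2 = -16.59 cm; m₂ = −d_i2/d_o2 = +0.2460.
m = m₁·m₂ = (+1.348)(+0.2460) = +0.332.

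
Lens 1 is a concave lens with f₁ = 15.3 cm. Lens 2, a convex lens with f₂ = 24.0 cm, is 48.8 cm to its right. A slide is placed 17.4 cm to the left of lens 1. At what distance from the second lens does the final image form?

41.5 cm

Lens 1 is diverging, so f₁ = −15.3 cm.
Lens 1: 1/d_i1 = 1/f₁ − 1/d_o1 = 1/(-15.3) − 1/(17.4) = -0.1228, so d_i1 = -8.141 cm.
The intermediate image is 8.141 cm to the left of lens 1 (virtual), which is 48.8 − (-8.141) = 56.94 cm to the left of lens 2, so d_o2 = +56.94 cm.
Lens 2: 1/d_i2 = 1/f₂ − 1/d_o2 = 1/(24.0) − 1/(56.94) = 0.02410, so d_i2 = 41.5 cm.
The final image is real, 41.5 cm to the right of lens 2 (overall magnification ≈ -0.34).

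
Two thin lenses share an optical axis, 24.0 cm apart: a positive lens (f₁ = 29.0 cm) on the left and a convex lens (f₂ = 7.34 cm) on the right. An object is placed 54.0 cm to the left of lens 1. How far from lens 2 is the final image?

6.17 cm

Lens 1: 1/d_i1 = 1/f₁ − 1/d_o1 = 1/(29.0) − 1/(54.0) = 0.01596, so d_i1 = 62.64 cm.
The intermediate image is 62.64 cm to the right of lens 1, which lies 38.64 cm to the right of lens 2 — a virtual object — so d_o2 = −38.64 cm.
Lens 2: 1/d_i2 = 1/f₂ − 1/d_o2 = 1/(7.34) − 1/(-38.64) = 0.1621, so d_i2 = 6.17 cm.
The final image is real, 6.17 cm to the right of lens 2 (overall magnification ≈ -0.19).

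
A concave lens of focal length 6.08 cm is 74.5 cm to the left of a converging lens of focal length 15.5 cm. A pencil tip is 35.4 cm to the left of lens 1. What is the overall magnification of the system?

m = -0.0354

f₁ = −6.08 cm (diverging).
Lens 1: 1/d_i1 = 1/(-6.08) − 1/(35.4) = -0.1927, so d_i1 = -5.189 cm; m₁ = −d_i1/d_o1 = +0.1466.
d_o2 = 74.5 − (-5.189) = 79.69 cm.
Lens 2: 1/d_i2 = 1/(15.5) − 1/(79.69) = 0.05197, so d_i2 = 19.24 cm; m₂ = −d_i2/d_o2 = -0.2415.
m = m₁·m₂ = (+0.1466)(-0.2415) = -0.0354.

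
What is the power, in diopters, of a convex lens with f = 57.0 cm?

f = 57.0 cm = 0.570 m.
P = 1/f = 1/(0.570 m) = +1.75 D.

P = +1.75 D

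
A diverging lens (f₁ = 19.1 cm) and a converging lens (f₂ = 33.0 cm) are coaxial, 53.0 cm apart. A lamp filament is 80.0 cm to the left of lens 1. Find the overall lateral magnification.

f₁ = −19.1 cm (diverging).
Lens 1: 1/d_i1 = 1/(-19.1) − 1/(80.0) = -0.06486, so d_i1 = -15.42 cm; m₁ = −d_i1/d_o1 = +0.1928.
d_o2 = 53.0 − (-15.42) = 68.42 cm.
Lens 2: 1/d_i2 = 1/(33.0) − 1/(68.42) = 0.01569, so d_i2 = 63.75 cm; m₂ = −d_i2/d_o2 = -0.9317.
m = m₁·m₂ = (+0.1928)(-0.9317) = -0.180.

m = -0.180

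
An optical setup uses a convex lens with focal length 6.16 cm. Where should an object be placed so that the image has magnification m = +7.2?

5.30 cm

m = −d_i/d_o ⇒ d_i = −m·d_o.
1/f = 1/d_o + 1/d_i = 1/d_o − 1/(m·d_o) = (1 − 1/m)/d_o, so d_o = f(1 − 1/m) = (6.160)(1 − 1/(+7.2)) = 5.30 cm.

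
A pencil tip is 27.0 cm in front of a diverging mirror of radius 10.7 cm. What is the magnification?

f = R/2 = 10.7/2 = 5.350 cm; for a diverging mirror, f = -5.350 cm.
1/d_i = 1/f − 1/d_o = 1/(-5.350) − 1/(27.0) = -0.2240, so d_i = -4.465 cm.
m = −d_i/d_o = −(-4.465)/(27.0) = +0.165.
The image is virtual, upright and reduced, behind the mirror.

m = +0.165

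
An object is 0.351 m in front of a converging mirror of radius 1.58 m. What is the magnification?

f = R/2 = 1.58/2 = 0.7900 m.
1/d_i = 1/f − 1/d_o = 1/(0.7900) − 1/(0.351) = -1.583, so d_i = -0.6316 m.
m = −d_i/d_o = −(-0.6316)/(0.351) = +1.80.
The image is virtual, upright and enlarged, behind the mirror.

m = +1.80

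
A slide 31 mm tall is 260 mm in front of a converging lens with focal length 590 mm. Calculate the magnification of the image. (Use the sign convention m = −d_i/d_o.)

1/d_i = 1/f − 1/d_o = 1/(590.0) − 1/(260) = -0.002151, so d_i = -464.8 mm.
m = −d_i/d_o = −(-464.8)/(260) = +1.79.
The image is virtual, upright and enlarged, on the same side as the object.

m = +1.79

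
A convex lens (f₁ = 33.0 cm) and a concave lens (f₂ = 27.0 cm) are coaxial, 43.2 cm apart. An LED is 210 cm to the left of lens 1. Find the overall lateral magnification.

m = -0.162

Lens 1: 1/d_i1 = 1/(33.0) − 1/(210) = 0.02554, so d_i1 = 39.15 cm; m₁ = −d_i1/d_o1 = -0.1864.
d_o2 = 43.2 − (39.15) = 4.050 cm.
f₂ = −27.0 cm (diverging).
Lens 2: 1/d_i2 = 1/(-27.0) − 1/(4.050) = -0.2840, so d_i2 = -3.522 cm; m₂ = −d_i2/d_o2 = +0.8696.
m = m₁·m₂ = (-0.1864)(+0.8696) = -0.162.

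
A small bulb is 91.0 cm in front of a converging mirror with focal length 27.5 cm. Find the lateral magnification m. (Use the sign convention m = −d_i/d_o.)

m = -0.433

1/d_i = 1/f − 1/d_o = 1/(27.50) − 1/(91.0) = 0.02537, so d_i = 39.41 cm.
m = −d_i/d_o = −(39.41)/(91.0) = -0.433.
The image is real, inverted and reduced, in front of the mirror.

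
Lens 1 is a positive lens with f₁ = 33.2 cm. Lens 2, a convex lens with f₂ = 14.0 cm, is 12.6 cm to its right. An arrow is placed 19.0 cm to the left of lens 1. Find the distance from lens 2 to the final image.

18.6 cm

Lens 1: 1/d_i1 = 1/f₁ − 1/d_o1 = 1/(33.2) − 1/(19.0) = -0.02251, so d_i1 = -44.42 cm.
The intermediate image is 44.42 cm to the left of lens 1 (virtual), which is 12.6 − (-44.42) = 57.02 cm to the left of lens 2, so d_o2 = +57.02 cm.
Lens 2: 1/d_i2 = 1/f₂ − 1/d_o2 = 1/(14.0) − 1/(57.02) = 0.05389, so d_i2 = 18.6 cm.
The final image is real, 18.6 cm to the right of lens 2 (overall magnification ≈ -0.76).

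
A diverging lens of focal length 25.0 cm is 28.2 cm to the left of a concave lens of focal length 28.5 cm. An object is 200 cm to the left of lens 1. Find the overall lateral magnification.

f₁ = −25.0 cm (diverging).
Lens 1: 1/d_i1 = 1/(-25.0) − 1/(200) = -0.04500, so d_i1 = -22.22 cm; m₁ = −d_i1/d_o1 = +0.1111.
d_o2 = 28.2 − (-22.22) = 50.42 cm.
f₂ = −28.5 cm (diverging).
Lens 2: 1/d_i2 = 1/(-28.5) − 1/(50.42) = -0.05492, so d_i2 = -18.21 cm; m₂ = −d_i2/d_o2 = +0.3611.
m = m₁·m₂ = (+0.1111)(+0.3611) = +0.0401.

m = +0.0401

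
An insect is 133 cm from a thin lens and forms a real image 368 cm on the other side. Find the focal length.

f = 97.7 cm (converging)

Real image ⇒ d_i = +368 cm.
1/f = 1/d_o + 1/d_i = 1/(133) + 1/(368) = 0.01024, so f = 97.7 cm.
Since f is positive, the thin lens is converging.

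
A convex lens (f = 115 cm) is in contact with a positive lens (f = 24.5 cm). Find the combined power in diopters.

P₁ = 1/f₁ = 1/(1.15 m) = +0.8696 D; P₂ = 1/f₂ = 1/(0.245 m) = +4.082 D.
For thin lenses in contact, P = P₁ + P₂ = (+0.8696) + (+4.082) = +4.95 D.

P = +4.95 D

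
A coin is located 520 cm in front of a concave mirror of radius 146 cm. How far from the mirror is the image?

84.9 cm

f = R/2 = 146/2 = 73.00 cm.
Mirror equation: 1/q = 1/f − 1/p = 1/(73.00) − 1/(520) = 0.01370 − 0.001923 = 0.01178, so q = 84.9 cm.
The image is real, inverted and reduced, in front of the mirror.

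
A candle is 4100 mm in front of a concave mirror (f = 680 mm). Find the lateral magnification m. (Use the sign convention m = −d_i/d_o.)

m = -0.199

1/d_i = 1/f − 1/d_o = 1/(680.0) − 1/(4100) = 0.001227, so d_i = 815.2 mm.
m = −d_i/d_o = −(815.2)/(4100) = -0.199.
The image is real, inverted and reduced, in front of the mirror.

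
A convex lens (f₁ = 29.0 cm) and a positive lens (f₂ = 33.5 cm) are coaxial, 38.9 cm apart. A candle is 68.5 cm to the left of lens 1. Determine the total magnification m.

m = -0.548

Lens 1: 1/d_i1 = 1/(29.0) − 1/(68.5) = 0.01988, so d_i1 = 50.29 cm; m₁ = −d_i1/d_o1 = -0.7342.
d_o2 = 38.9 − (50.29) = -11.39 cm (virtual object).
Lens 2: 1/d_i2 = 1/(33.5) − 1/(-11.39) = 0.1176, so d_i2 = 8.500 cm; m₂ = −d_i2/d_o2 = +0.7463.
m = m₁·m₂ = (-0.7342)(+0.7463) = -0.548.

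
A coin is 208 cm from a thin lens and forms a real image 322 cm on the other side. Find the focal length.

Real image ⇒ d_i = +322 cm.
1/f = 1/d_o + 1/d_i = 1/(208) + 1/(322) = 0.007913, so f = 126 cm.
Since f is positive, the thin lens is converging.

f = 126 cm (converging)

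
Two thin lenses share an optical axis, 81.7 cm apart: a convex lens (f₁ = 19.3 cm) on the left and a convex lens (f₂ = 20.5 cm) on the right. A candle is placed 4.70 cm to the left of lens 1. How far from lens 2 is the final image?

26.7 cm

Lens 1: 1/d_i1 = 1/f₁ − 1/d_o1 = 1/(19.3) − 1/(4.70) = -0.1610, so d_i1 = -6.213 cm.
The intermediate image is 6.213 cm to the left of lens 1 (virtual), which is 81.7 − (-6.213) = 87.91 cm to the left of lens 2, so d_o2 = +87.91 cm.
Lens 2: 1/d_i2 = 1/f₂ − 1/d_o2 = 1/(20.5) − 1/(87.91) = 0.03741, so d_i2 = 26.7 cm.
The final image is real, 26.7 cm to the right of lens 2 (overall magnification ≈ -0.40).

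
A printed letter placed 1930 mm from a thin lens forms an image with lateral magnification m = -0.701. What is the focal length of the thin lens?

m = −d_i/d_o ⇒ d_i = −m·d_o = −(-0.701)·(1930) = 1353 mm.
1/f = 1/d_o + 1/d_i = 1/(1930) + 1/(1353) = 0.001257, so f = 795 mm.
Since f is positive, the thin lens is converging.

f = 795 mm (converging)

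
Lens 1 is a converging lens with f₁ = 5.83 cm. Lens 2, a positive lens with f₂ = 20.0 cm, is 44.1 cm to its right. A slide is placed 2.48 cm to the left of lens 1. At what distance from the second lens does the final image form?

Lens 1: 1/d_i1 = 1/f₁ − 1/d_o1 = 1/(5.83) − 1/(2.48) = -0.2317, so d_i1 = -4.316 cm.
The intermediate image is 4.316 cm to the left of lens 1 (virtual), which is 44.1 − (-4.316) = 48.42 cm to the left of lens 2, so d_o2 = +48.42 cm.
Lens 2: 1/d_i2 = 1/f₂ − 1/d_o2 = 1/(20.0) − 1/(48.42) = 0.02935, so d_i2 = 34.1 cm.
The final image is real, 34.1 cm to the right of lens 2 (overall magnification ≈ -1.2).

34.1 cm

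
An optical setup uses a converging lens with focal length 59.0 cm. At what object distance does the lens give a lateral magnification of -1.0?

118 cm

m = −d_i/d_o ⇒ d_i = −m·d_o.
1/f = 1/d_o + 1/d_i = 1/d_o − 1/(m·d_o) = (1 − 1/m)/d_o, so d_o = f(1 − 1/m) = (59.00)(1 − 1/(-1.0)) = 118 cm.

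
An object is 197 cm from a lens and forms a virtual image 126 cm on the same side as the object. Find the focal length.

f = -350 cm (diverging)

Virtual image ⇒ d_i = −126 cm.
1/f = 1/d_o + 1/d_i = 1/(197) + 1/(-126) = -0.002860, so f = -350 cm.
Since f is negative, the lens is diverging.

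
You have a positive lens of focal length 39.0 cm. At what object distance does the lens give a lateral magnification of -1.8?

m = −d_i/d_o ⇒ d_i = −m·d_o.
1/f = 1/d_o + 1/d_i = 1/d_o − 1/(m·d_o) = (1 − 1/m)/d_o, so d_o = f(1 − 1/m) = (39.00)(1 − 1/(-1.8)) = 60.7 cm.

60.7 cm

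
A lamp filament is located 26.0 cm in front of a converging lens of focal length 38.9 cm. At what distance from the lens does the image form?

78.4 cm

Lens equation: 1/q = 1/f − 1/p = 1/(38.90) − 1/(26.0) = 0.02571 − 0.03846 = -0.01275, so q = -78.4 cm.
The image is virtual, upright and enlarged, on the same side as the object.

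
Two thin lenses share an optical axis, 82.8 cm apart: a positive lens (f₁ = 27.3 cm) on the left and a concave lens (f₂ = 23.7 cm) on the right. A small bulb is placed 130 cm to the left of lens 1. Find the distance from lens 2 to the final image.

15.9 cm

Lens 1: 1/d_i1 = 1/f₁ − 1/d_o1 = 1/(27.3) − 1/(130) = 0.02894, so d_i1 = 34.56 cm.
The intermediate image is 34.56 cm to the right of lens 1, which is 82.8 − (34.56) = 48.24 cm to the left of lens 2, so d_o2 = +48.24 cm.
Lens 2 is diverging, so f₂ = −23.7 cm.
Lens 2: 1/d_i2 = 1/f₂ − 1/d_o2 = 1/(-23.7) − 1/(48.24) = -0.06292, so d_i2 = -15.9 cm.
The final image is virtual, 15.9 cm to the left of lens 2 (overall magnification ≈ -0.088).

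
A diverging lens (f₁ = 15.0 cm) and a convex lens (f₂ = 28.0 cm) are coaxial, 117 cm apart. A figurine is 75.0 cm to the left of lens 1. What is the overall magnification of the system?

f₁ = −15.0 cm (diverging).
Lens 1: 1/d_i1 = 1/(-15.0) − 1/(75.0) = -0.08000, so d_i1 = -12.50 cm; m₁ = −d_i1/d_o1 = +0.1667.
d_o2 = 117 − (-12.50) = 129.5 cm.
Lens 2: 1/d_i2 = 1/(28.0) − 1/(129.5) = 0.02799, so d_i2 = 35.72 cm; m₂ = −d_i2/d_o2 = -0.2759.
m = m₁·m₂ = (+0.1667)(-0.2759) = -0.0460.

m = -0.0460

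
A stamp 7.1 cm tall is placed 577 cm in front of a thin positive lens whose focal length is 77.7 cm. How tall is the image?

1.10 cm

1/d_i = 1/f − 1/d_o = 1/(77.70) − 1/(577) = 0.01114, so d_i = 89.79 cm.
m = −d_i/d_o = -0.1556.
|h_i| = |m|·h_o = 0.1556 × 7.1 = 1.10 cm. The image is real, inverted and reduced, on the far side of the lens.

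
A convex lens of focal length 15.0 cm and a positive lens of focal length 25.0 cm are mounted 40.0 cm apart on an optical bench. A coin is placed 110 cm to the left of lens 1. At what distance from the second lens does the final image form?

239 cm

Lens 1: 1/d_i1 = 1/f₁ − 1/d_o1 = 1/(15.0) − 1/(110) = 0.05758, so d_i1 = 17.37 cm.
The intermediate image is 17.37 cm to the right of lens 1, which is 40.0 − (17.37) = 22.63 cm to the left of lens 2, so d_o2 = +22.63 cm.
Lens 2: 1/d_i2 = 1/f₂ − 1/d_o2 = 1/(25.0) − 1/(22.63) = -0.004189, so d_i2 = -239 cm.
The final image is virtual, 239 cm to the left of lens 2 (overall magnification ≈ -1.7).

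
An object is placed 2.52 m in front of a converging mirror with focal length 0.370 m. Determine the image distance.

Mirror equation: 1/v = 1/f − 1/u = 1/(0.3700) − 1/(2.52) = 2.703 − 0.3968 = 2.306, so v = 0.434 m.
The image is real, inverted and reduced, in front of the mirror.

0.434 m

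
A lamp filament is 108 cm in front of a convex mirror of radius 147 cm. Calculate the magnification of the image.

f = R/2 = 147/2 = 73.50 cm; for a convex mirror, f = -73.50 cm.
1/d_i = 1/f − 1/d_o = 1/(-73.50) − 1/(108) = -0.02286, so d_i = -43.74 cm.
m = −d_i/d_o = −(-43.74)/(108) = +0.405.
The image is virtual, upright and reduced, behind the mirror.

m = +0.405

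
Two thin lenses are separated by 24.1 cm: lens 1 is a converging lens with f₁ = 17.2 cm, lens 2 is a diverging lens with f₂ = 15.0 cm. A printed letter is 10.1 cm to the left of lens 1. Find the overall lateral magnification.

Lens 1: 1/d_i1 = 1/(17.2) − 1/(10.1) = -0.04087, so d_i1 = -24.47 cm; m₁ = −d_i1/d_o1 = +2.423.
d_o2 = 24.1 − (-24.47) = 48.57 cm.
f₂ = −15.0 cm (diverging).
Lens 2: 1/d_i2 = 1/(-15.0) − 1/(48.57) = -0.08726, so d_i2 = -11.46 cm; m₂ = −d_i2/d_o2 = +0.2360.
m = m₁·m₂ = (+2.423)(+0.2360) = +0.572.

m = +0.572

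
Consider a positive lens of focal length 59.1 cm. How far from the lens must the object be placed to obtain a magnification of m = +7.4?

m = −d_i/d_o ⇒ d_i = −m·d_o.
1/f = 1/d_o + 1/d_i = 1/d_o − 1/(m·d_o) = (1 − 1/m)/d_o, so d_o = f(1 − 1/m) = (59.10)(1 − 1/(+7.4)) = 51.1 cm.

51.1 cm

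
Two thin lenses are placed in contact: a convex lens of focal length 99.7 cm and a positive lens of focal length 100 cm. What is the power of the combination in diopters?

P = +2.00 D

P₁ = 1/f₁ = 1/(0.997 m) = +1.003 D; P₂ = 1/f₂ = 1/(1.00 m) = +1.000 D.
For thin lenses in contact, P = P₁ + P₂ = (+1.003) + (+1.000) = +2.00 D.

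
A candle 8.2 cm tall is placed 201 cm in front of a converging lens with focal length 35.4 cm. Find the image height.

1/d_i = 1/f − 1/d_o = 1/(35.40) − 1/(201) = 0.02327, so d_i = 42.97 cm.
m = −d_i/d_o = -0.2138.
|h_i| = |m|·h_o = 0.2138 × 8.2 = 1.75 cm. The image is real, inverted and reduced, on the far side of the lens.

1.75 cm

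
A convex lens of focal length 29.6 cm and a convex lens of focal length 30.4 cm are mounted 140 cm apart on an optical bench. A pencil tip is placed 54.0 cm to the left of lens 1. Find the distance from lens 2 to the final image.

51.4 cm

Lens 1: 1/d_i1 = 1/f₁ − 1/d_o1 = 1/(29.6) − 1/(54.0) = 0.01527, so d_i1 = 65.51 cm.
The intermediate image is 65.51 cm to the right of lens 1, which is 140 − (65.51) = 74.49 cm to the left of lens 2, so d_o2 = +74.49 cm.
Lens 2: 1/d_i2 = 1/f₂ − 1/d_o2 = 1/(30.4) − 1/(74.49) = 0.01947, so d_i2 = 51.4 cm.
The final image is real, 51.4 cm to the right of lens 2 (overall magnification ≈ 0.84).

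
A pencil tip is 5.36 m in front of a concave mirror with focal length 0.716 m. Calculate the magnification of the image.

1/d_i = 1/f − 1/d_o = 1/(0.7160) − 1/(5.36) = 1.210, so d_i = 0.8264 m.
m = −d_i/d_o = −(0.8264)/(5.36) = -0.154.
The image is real, inverted and reduced, in front of the mirror.

m = -0.154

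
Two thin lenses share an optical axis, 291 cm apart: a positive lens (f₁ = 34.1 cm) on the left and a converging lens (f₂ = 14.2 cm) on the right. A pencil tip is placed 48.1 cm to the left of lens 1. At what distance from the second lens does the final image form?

Lens 1: 1/d_i1 = 1/f₁ − 1/d_o1 = 1/(34.1) − 1/(48.1) = 0.008535, so d_i1 = 117.2 cm.
The intermediate image is 117.2 cm to the right of lens 1, which is 291 − (117.2) = 173.8 cm to the left of lens 2, so d_o2 = +173.8 cm.
Lens 2: 1/d_i2 = 1/f₂ − 1/d_o2 = 1/(14.2) − 1/(173.8) = 0.06467, so d_i2 = 15.5 cm.
The final image is real, 15.5 cm to the right of lens 2 (overall magnification ≈ 0.22).

15.5 cm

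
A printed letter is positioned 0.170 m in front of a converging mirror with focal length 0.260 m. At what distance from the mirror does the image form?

0.491 m

Mirror equation: 1/v = 1/f − 1/u = 1/(0.2600) − 1/(0.170) = 3.846 − 5.882 = -2.036, so v = -0.491 m.
The image is virtual, upright and enlarged, behind the mirror.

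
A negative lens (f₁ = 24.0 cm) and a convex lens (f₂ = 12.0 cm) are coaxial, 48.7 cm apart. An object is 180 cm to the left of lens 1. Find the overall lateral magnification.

f₁ = −24.0 cm (diverging).
Lens 1: 1/d_i1 = 1/(-24.0) − 1/(180) = -0.04722, so d_i1 = -21.18 cm; m₁ = −d_i1/d_o1 = +0.1177.
d_o2 = 48.7 − (-21.18) = 69.88 cm.
Lens 2: 1/d_i2 = 1/(12.0) − 1/(69.88) = 0.06902, so d_i2 = 14.49 cm; m₂ = −d_i2/d_o2 = -0.2073.
m = m₁·m₂ = (+0.1177)(-0.2073) = -0.0244.

m = -0.0244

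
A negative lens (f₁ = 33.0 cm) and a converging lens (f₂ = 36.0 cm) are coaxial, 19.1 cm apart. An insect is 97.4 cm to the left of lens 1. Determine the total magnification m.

f₁ = −33.0 cm (diverging).
Lens 1: 1/d_i1 = 1/(-33.0) − 1/(97.4) = -0.04057, so d_i1 = -24.65 cm; m₁ = −d_i1/d_o1 = +0.2531.
d_o2 = 19.1 − (-24.65) = 43.75 cm.
Lens 2: 1/d_i2 = 1/(36.0) − 1/(43.75) = 0.004921, so d_i2 = 203.2 cm; m₂ = −d_i2/d_o2 = -4.645.
m = m₁·m₂ = (+0.2531)(-4.645) = -1.18.

m = -1.18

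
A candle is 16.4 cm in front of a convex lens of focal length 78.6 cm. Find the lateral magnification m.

1/d_i = 1/f − 1/d_o = 1/(78.60) − 1/(16.4) = -0.04825, so d_i = -20.72 cm.
m = −d_i/d_o = −(-20.72)/(16.4) = +1.26.
The image is virtual, upright and enlarged, on the same side as the object.

m = +1.26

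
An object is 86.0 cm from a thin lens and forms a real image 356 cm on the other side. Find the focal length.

f = 69.3 cm (converging)

Real image ⇒ d_i = +356 cm.
1/f = 1/d_o + 1/d_i = 1/(86.0) + 1/(356) = 0.01444, so f = 69.3 cm.
Since f is positive, the thin lens is converging.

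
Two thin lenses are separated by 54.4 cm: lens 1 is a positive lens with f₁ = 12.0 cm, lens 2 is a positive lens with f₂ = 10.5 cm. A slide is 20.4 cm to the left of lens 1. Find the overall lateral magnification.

m = +1.02

Lens 1: 1/d_i1 = 1/(12.0) − 1/(20.4) = 0.03431, so d_i1 = 29.14 cm; m₁ = −d_i1/d_o1 = -1.428.
d_o2 = 54.4 − (29.14) = 25.26 cm.
Lens 2: 1/d_i2 = 1/(10.5) − 1/(25.26) = 0.05565, so d_i2 = 17.97 cm; m₂ = −d_i2/d_o2 = -0.7114.
m = m₁·m₂ = (-1.428)(-0.7114) = +1.02.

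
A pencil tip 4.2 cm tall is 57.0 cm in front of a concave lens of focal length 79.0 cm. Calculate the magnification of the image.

m = +0.581

For a concave lens, f = -79.0 cm.
1/d_i = 1/f − 1/d_o = 1/(-79.00) − 1/(57.0) = -0.03020, so d_i = -33.11 cm.
m = −d_i/d_o = −(-33.11)/(57.0) = +0.581.
The image is virtual, upright and reduced, on the same side as the object.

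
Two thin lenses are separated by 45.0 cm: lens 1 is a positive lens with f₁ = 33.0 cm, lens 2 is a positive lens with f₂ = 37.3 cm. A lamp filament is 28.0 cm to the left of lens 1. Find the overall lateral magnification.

Lens 1: 1/d_i1 = 1/(33.0) − 1/(28.0) = -0.005411, so d_i1 = -184.8 cm; m₁ = −d_i1/d_o1 = +6.600.
d_o2 = 45.0 − (-184.8) = 229.8 cm.
Lens 2: 1/d_i2 = 1/(37.3) − 1/(229.8) = 0.02246, so d_i2 = 44.53 cm; m₂ = −d_i2/d_o2 = -0.1938.
m = m₁·m₂ = (+6.600)(-0.1938) = -1.28.

m = -1.28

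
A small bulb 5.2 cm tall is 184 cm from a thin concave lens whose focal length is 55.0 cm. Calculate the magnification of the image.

m = +0.230

For a concave lens, f = -55.0 cm.
1/d_i = 1/f − 1/d_o = 1/(-55.00) − 1/(184) = -0.02362, so d_i = -42.34 cm.
m = −d_i/d_o = −(-42.34)/(184) = +0.230.
The image is virtual, upright and reduced, on the same side as the object.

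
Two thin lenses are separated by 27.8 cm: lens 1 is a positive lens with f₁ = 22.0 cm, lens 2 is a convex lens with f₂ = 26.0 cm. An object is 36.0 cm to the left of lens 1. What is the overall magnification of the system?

Lens 1: 1/d_i1 = 1/(22.0) − 1/(36.0) = 0.01768, so d_i1 = 56.57 cm; m₁ = −d_i1/d_o1 = -1.571.
d_o2 = 27.8 − (56.57) = -28.77 cm (virtual object).
Lens 2: 1/d_i2 = 1/(26.0) − 1/(-28.77) = 0.07322, so d_i2 = 13.66 cm; m₂ = −d_i2/d_o2 = +0.4747.
m = m₁·m₂ = (-1.571)(+0.4747) = -0.746.

m = -0.746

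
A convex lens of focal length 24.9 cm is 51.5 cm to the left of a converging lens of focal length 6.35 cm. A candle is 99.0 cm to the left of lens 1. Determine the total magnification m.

Lens 1: 1/d_i1 = 1/(24.9) − 1/(99.0) = 0.03006, so d_i1 = 33.27 cm; m₁ = −d_i1/d_o1 = -0.3361.
d_o2 = 51.5 − (33.27) = 18.23 cm.
Lens 2: 1/d_i2 = 1/(6.35) − 1/(18.23) = 0.1026, so d_i2 = 9.744 cm; m₂ = −d_i2/d_o2 = -0.5345.
m = m₁·m₂ = (-0.3361)(-0.5345) = +0.180.

m = +0.180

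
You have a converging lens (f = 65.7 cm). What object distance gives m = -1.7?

104 cm

m = −d_i/d_o ⇒ d_i = −m·d_o.
1/f = 1/d_o + 1/d_i = 1/d_o − 1/(m·d_o) = (1 − 1/m)/d_o, so d_o = f(1 − 1/m) = (65.70)(1 − 1/(-1.7)) = 104 cm.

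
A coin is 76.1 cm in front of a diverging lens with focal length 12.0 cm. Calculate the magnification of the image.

For a diverging lens, f = -12.0 cm.
1/d_i = 1/f − 1/d_o = 1/(-12.00) − 1/(76.1) = -0.09647, so d_i = -10.37 cm.
m = −d_i/d_o = −(-10.37)/(76.1) = +0.136.
The image is virtual, upright and reduced, on the same side as the object.

m = +0.136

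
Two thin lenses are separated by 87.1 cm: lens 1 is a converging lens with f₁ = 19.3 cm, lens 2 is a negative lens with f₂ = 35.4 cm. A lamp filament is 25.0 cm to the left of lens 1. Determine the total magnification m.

Lens 1: 1/d_i1 = 1/(19.3) − 1/(25.0) = 0.01181, so d_i1 = 84.65 cm; m₁ = −d_i1/d_o1 = -3.386.
d_o2 = 87.1 − (84.65) = 2.450 cm.
f₂ = −35.4 cm (diverging).
Lens 2: 1/d_i2 = 1/(-35.4) − 1/(2.450) = -0.4364, so d_i2 = -2.291 cm; m₂ = −d_i2/d_o2 = +0.9353.
m = m₁·m₂ = (-3.386)(+0.9353) = -3.17.

m = -3.17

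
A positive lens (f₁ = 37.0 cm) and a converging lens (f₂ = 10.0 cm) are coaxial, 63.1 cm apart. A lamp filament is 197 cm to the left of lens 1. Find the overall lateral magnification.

Lens 1: 1/d_i1 = 1/(37.0) − 1/(197) = 0.02195, so d_i1 = 45.56 cm; m₁ = −d_i1/d_o1 = -0.2313.
d_o2 = 63.1 − (45.56) = 17.54 cm.
Lens 2: 1/d_i2 = 1/(10.0) − 1/(17.54) = 0.04299, so d_i2 = 23.26 cm; m₂ = −d_i2/d_o2 = -1.326.
m = m₁·m₂ = (-0.2313)(-1.326) = +0.307.

m = +0.307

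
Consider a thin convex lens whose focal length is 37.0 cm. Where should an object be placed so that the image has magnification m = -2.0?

m = −d_i/d_o ⇒ d_i = −m·d_o.
1/f = 1/d_o + 1/d_i = 1/d_o − 1/(m·d_o) = (1 − 1/m)/d_o, so d_o = f(1 − 1/m) = (37.00)(1 − 1/(-2.0)) = 55.5 cm.

55.5 cm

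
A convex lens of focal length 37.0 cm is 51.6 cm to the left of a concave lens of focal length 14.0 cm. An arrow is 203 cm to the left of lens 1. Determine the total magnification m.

m = -0.153

Lens 1: 1/d_i1 = 1/(37.0) − 1/(203) = 0.02210, so d_i1 = 45.25 cm; m₁ = −d_i1/d_o1 = -0.2229.
d_o2 = 51.6 − (45.25) = 6.350 cm.
f₂ = −14.0 cm (diverging).
Lens 2: 1/d_i2 = 1/(-14.0) − 1/(6.350) = -0.2289, so d_i2 = -4.369 cm; m₂ = −d_i2/d_o2 = +0.6880.
m = m₁·m₂ = (-0.2229)(+0.6880) = -0.153.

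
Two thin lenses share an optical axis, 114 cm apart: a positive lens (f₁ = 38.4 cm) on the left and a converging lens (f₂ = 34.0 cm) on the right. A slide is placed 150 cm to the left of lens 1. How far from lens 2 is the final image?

74.7 cm

Lens 1: 1/d_i1 = 1/f₁ − 1/d_o1 = 1/(38.4) − 1/(150) = 0.01937, so d_i1 = 51.61 cm.
The intermediate image is 51.61 cm to the right of lens 1, which is 114 − (51.61) = 62.39 cm to the left of lens 2, so d_o2 = +62.39 cm.
Lens 2: 1/d_i2 = 1/f₂ − 1/d_o2 = 1/(34.0) − 1/(62.39) = 0.01338, so d_i2 = 74.7 cm.
The final image is real, 74.7 cm to the right of lens 2 (overall magnification ≈ 0.41).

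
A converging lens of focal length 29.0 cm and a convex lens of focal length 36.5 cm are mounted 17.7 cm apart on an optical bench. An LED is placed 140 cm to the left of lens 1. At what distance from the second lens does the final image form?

12.4 cm

Lens 1: 1/d_i1 = 1/f₁ − 1/d_o1 = 1/(29.0) − 1/(140) = 0.02734, so d_i1 = 36.58 cm.
The intermediate image is 36.58 cm to the right of lens 1, which lies 18.88 cm to the right of lens 2 — a virtual object — so d_o2 = −18.88 cm.
Lens 2: 1/d_i2 = 1/f₂ − 1/d_o2 = 1/(36.5) − 1/(-18.88) = 0.08036, so d_i2 = 12.4 cm.
The final image is real, 12.4 cm to the right of lens 2 (overall magnification ≈ -0.17).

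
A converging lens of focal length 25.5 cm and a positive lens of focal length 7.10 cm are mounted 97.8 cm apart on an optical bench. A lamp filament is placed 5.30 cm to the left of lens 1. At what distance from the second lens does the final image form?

7.62 cm

Lens 1: 1/d_i1 = 1/f₁ − 1/d_o1 = 1/(25.5) − 1/(5.30) = -0.1495, so d_i1 = -6.691 cm.
The intermediate image is 6.691 cm to the left of lens 1 (virtual), which is 97.8 − (-6.691) = 104.5 cm to the left of lens 2, so d_o2 = +104.5 cm.
Lens 2: 1/d_i2 = 1/f₂ − 1/d_o2 = 1/(7.10) − 1/(104.5) = 0.1313, so d_i2 = 7.62 cm.
The final image is real, 7.62 cm to the right of lens 2 (overall magnification ≈ -0.092).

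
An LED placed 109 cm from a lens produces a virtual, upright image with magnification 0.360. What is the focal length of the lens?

m = −d_i/d_o ⇒ d_i = −m·d_o = −(+0.360)·(109) = -39.24 cm.
1/f = 1/d_o + 1/d_i = 1/(109) + 1/(-39.24) = -0.01631, so f = -61.3 cm.
Since f is negative, the lens is diverging.

f = -61.3 cm (diverging)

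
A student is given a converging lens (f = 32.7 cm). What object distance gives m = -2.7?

m = −d_i/d_o ⇒ d_i = −m·d_o.
1/f = 1/d_o + 1/d_i = 1/d_o − 1/(m·d_o) = (1 − 1/m)/d_o, so d_o = f(1 − 1/m) = (32.70)(1 − 1/(-2.7)) = 44.8 cm.

44.8 cm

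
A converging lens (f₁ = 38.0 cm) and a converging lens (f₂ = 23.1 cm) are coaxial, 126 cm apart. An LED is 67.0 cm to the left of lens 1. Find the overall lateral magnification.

Lens 1: 1/d_i1 = 1/(38.0) − 1/(67.0) = 0.01139, so d_i1 = 87.79 cm; m₁ = −d_i1/d_o1 = -1.310.
d_o2 = 126 − (87.79) = 38.21 cm.
Lens 2: 1/d_i2 = 1/(23.1) − 1/(38.21) = 0.01712, so d_i2 = 58.42 cm; m₂ = −d_i2/d_o2 = -1.529.
m = m₁·m₂ = (-1.310)(-1.529) = +2.00.

m = +2.00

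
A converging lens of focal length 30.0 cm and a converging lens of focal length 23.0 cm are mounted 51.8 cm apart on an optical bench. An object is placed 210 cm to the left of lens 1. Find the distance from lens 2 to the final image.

Lens 1: 1/d_i1 = 1/f₁ − 1/d_o1 = 1/(30.0) − 1/(210) = 0.02857, so d_i1 = 35.00 cm.
The intermediate image is 35.00 cm to the right of lens 1, which is 51.8 − (35.00) = 16.80 cm to the left of lens 2, so d_o2 = +16.80 cm.
Lens 2: 1/d_i2 = 1/f₂ − 1/d_o2 = 1/(23.0) − 1/(16.80) = -0.01605, so d_i2 = -62.3 cm.
The final image is virtual, 62.3 cm to the left of lens 2 (overall magnification ≈ -0.62).

62.3 cm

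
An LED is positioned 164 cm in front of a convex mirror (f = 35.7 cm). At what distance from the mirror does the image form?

29.3 cm

For a convex mirror, f = -35.7 cm.
Mirror equation: 1/s_i = 1/f − 1/s_o = 1/(-35.70) − 1/(164) = -0.02801 − 0.006098 = -0.03411, so s_i = -29.3 cm.
The image is virtual, upright and reduced, behind the mirror.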